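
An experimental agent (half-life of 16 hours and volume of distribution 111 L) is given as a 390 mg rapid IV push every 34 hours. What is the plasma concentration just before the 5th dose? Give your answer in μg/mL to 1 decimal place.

1.0 μg/mL

f = (1/2)^(τ/t½) = (1/2)^(34/16) ≈ 0.2293.
C₀ = D/Vd = 390/111 ≈ 3.514 μg/mL.
Before the 5th dose, 4 doses have been given. Superposition: Cmin = C₀·(f + f² + … + f^4).
≈ 3.514 × (0.2293 + 0.0526 + 0.0121 + 0.0028) ≈ 3.514 × 0.2968 ≈ 1.043 μg/mL.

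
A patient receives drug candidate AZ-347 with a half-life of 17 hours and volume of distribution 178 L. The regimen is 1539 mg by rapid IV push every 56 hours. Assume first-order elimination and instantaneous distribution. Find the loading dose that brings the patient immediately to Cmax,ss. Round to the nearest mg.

1714 mg

f = (1/2)^(56/17) ≈ 0.101946; accumulation ratio R = 1/(1−f) ≈ 1.11352.
Loading dose to hit Cmax,ss on first dose: D_load = D_maint·R ≈ 1539 × 1.11352 ≈ 1713.71 mg.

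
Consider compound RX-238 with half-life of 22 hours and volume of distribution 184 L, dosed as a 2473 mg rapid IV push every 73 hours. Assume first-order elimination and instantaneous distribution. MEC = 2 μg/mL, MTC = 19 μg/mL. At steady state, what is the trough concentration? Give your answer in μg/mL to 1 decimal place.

Over one 73-h interval, 73/22 ≈ 3.3182 half-lives elapse, leaving f ≈ 0.1003 of each dose.
Accumulation ratio R = 1/(1 − f) ≈ 1/0.8997 ≈ 1.1115.
Each bolus raises the concentration by D/Vd = 2473/184 ≈ 13.440 μg/mL.
Cmax,ss = C₀/(1 − f) ≈ 13.440/0.8997 ≈ 14.938 μg/mL.
Steady-state trough Cmin,ss = Cmax,ss·f ≈ 14.938 × 0.1003 ≈ 1.498 μg/mL.
Trough 1.5 μg/mL vs MEC 2 μg/mL: subtherapeutic.

1.5 μg/mL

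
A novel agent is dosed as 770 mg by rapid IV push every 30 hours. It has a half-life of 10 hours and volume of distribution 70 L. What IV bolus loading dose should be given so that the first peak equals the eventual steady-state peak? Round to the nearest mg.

880 mg

f = (1/2)^(30/10) ≈ 0.125000; accumulation ratio R = 1/(1−f) ≈ 1.14286.
Loading dose to hit Cmax,ss on first dose: D_load = D_maint·R ≈ 770 × 1.14286 ≈ 880.00 mg.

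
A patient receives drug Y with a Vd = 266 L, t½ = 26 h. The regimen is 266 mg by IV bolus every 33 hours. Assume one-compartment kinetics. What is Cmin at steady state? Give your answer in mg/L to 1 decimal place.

τ/t½ = 33/26 ≈ 1.2692, so fraction remaining f = (1/2)^(33/26) ≈ 0.4149.
Accumulation ratio R = 1/(1 − f) ≈ 1/0.5851 ≈ 1.7091.
Single-dose peak C₀ = D/Vd = 266/266 ≈ 1.000 mg/L.
Steady-state peak Cmax,ss = C₀·R ≈ 1.000 × 1.7091 ≈ 1.709 mg/L.
One interval later, Cmin,ss = Cmax,ss·e^(−kτ) ≈ 1.709 × 0.4149 ≈ 0.709 mg/L.

0.7 mg/L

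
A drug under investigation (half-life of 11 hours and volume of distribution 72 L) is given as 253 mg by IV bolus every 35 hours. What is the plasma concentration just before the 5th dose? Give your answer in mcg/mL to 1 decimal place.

f = (1/2)^(τ/t½) = (1/2)^(35/11) ≈ 0.1102.
C₀ = D/Vd = 253/72 ≈ 3.514 mcg/mL.
Before the 5th dose, 4 doses have been given. Superposition: Cmin = C₀·(f + f² + … + f^4).
≈ 3.514 × (0.1102 + 0.0121 + 0.0013 + 0.0001) ≈ 3.514 × 0.1237 ≈ 0.435 mcg/mL.

0.4 mcg/mL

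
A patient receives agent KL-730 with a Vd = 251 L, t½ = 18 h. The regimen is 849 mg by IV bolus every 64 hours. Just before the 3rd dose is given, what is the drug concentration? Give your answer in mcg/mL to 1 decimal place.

0.3 mcg/mL

f = (1/2)^(τ/t½) = (1/2)^(64/18) ≈ 0.0850.
C₀ = D/Vd = 849/251 ≈ 3.382 mcg/mL.
Before the 3rd dose, 2 doses have been given. Superposition: Cmin = C₀·(f + f²).
≈ 3.382 × (0.0850 + 0.0072) ≈ 3.382 × 0.0922 ≈ 0.312 mcg/mL.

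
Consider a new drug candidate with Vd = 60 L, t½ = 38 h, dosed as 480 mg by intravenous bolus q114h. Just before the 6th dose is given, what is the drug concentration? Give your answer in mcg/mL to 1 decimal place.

1.1 mcg/mL

f = (1/2)^(τ/t½) = (1/2)^(114/38) ≈ 0.1250.
C₀ = D/Vd = 480/60 ≈ 8.000 mcg/mL.
Before the 6th dose, 5 doses have been given. Superposition: Cmin = C₀·(f + f² + … + f^5).
≈ 8.000 × (0.1250 + 0.0156 + 0.0020 + 0.0002 + 0.0000) ≈ 8.000 × 0.1428 ≈ 1.142 mcg/mL.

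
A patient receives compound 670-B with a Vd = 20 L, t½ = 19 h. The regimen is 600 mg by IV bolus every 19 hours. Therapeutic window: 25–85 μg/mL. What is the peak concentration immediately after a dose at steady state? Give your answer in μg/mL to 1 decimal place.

τ = 19 h = 1 half-life, so f = (1/2)^1 = 0.5.
At steady state, R = 1/(1 − 0.5) = 2/1.
Single-dose peak C₀ = D/Vd = 600/20 = 30 μg/mL.
Steady-state peak Cmax,ss = C₀·R = 30 × 2/1 ≈ 60.000 μg/mL.
Peak 60.0 μg/mL vs MTC 85 μg/mL: below toxic threshold.

60.0 μg/mL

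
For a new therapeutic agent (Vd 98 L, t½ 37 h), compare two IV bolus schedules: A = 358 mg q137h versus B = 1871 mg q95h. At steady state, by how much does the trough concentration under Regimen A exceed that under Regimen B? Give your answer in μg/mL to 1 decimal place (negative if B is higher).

-3.6 μg/mL

Regimen A: f = (1/2)^(137/37) ≈ 0.0768; Cmin,ss = (358/98)·f/(1−f) ≈ 0.304 μg/mL.
Regimen B: f = (1/2)^(95/37) ≈ 0.1687; Cmin,ss = (1871/98)·f/(1−f) ≈ 3.874 μg/mL.
Difference ≈ 0.304 − 3.874 ≈ -3.570 μg/mL.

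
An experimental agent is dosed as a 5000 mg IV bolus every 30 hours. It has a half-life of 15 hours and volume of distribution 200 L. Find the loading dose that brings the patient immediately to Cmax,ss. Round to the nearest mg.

f = (1/2)^(30/15) ≈ 0.250000; accumulation ratio R = 1/(1−f) ≈ 1.33333.
Loading dose to hit Cmax,ss on first dose: D_load = D_maint·R ≈ 5000 × 1.33333 ≈ 6666.65 mg.

6667 mg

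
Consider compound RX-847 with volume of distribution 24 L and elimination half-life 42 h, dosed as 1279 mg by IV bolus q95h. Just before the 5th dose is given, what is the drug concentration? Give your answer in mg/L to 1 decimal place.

14.0 mg/L

f = (1/2)^(τ/t½) = (1/2)^(95/42) ≈ 0.2085.
C₀ = D/Vd = 1279/24 ≈ 53.292 mg/L.
Before the 5th dose, 4 doses have been given. Superposition: Cmin = C₀·(f + f² + … + f^4).
≈ 53.292 × (0.2085 + 0.0435 + 0.0091 + 0.0019) ≈ 53.292 × 0.2630 ≈ 14.016 mg/L.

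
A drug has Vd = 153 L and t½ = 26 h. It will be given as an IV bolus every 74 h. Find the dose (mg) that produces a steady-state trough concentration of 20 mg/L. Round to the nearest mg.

τ/t½ = 74/26 ≈ 2.8462, so f = (1/2)^(74/26) ≈ 0.139066.
Cmin,ss = (D/Vd)·f/(1−f), so D = Cmin,ss·Vd·(1−f)/f.
D = 20 × 153 × (1−f)/f ≈ 20 × 153 × 6.19083 ≈ 18943.94 mg.

18944 mg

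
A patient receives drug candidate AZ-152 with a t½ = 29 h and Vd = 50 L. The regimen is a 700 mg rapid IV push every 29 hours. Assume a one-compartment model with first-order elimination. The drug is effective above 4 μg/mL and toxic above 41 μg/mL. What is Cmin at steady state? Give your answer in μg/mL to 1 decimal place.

τ = 29 h = 1 half-life, so f = (1/2)^1 = 0.5.
Accumulation ratio R = 1/(1 − f) = 1/0.5 = 2/1.
Single-dose peak C₀ = D/Vd = 700/50 = 14 μg/mL.
Steady-state peak Cmax,ss = C₀·R = 14 × 2/1 ≈ 28.000 μg/mL.
Steady-state trough Cmin,ss = Cmax,ss·f ≈ 28.000 × 0.5 ≈ 14.000 μg/mL.
Trough 14.0 μg/mL vs MEC 4 μg/mL: adequate.

14.0 μg/mL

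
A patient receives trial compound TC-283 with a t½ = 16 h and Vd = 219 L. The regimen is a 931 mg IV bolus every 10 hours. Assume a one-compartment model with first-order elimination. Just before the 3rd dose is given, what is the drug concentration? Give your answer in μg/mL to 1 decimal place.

4.5 μg/mL

f = (1/2)^(τ/t½) = (1/2)^(10/16) ≈ 0.6484.
C₀ = D/Vd = 931/219 ≈ 4.251 μg/mL.
Before the 3rd dose, 2 doses have been given. Superposition: Cmin = C₀·(f + f²).
≈ 4.251 × (0.6484 + 0.4204) ≈ 4.251 × 1.0688 ≈ 4.543 μg/mL.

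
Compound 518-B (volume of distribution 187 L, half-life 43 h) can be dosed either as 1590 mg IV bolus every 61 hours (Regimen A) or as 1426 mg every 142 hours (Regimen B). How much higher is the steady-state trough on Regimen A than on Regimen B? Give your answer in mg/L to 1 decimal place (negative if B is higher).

4.2 mg/L

Regimen A: f = (1/2)^(61/43) ≈ 0.3741; Cmin,ss = (1590/187)·f/(1−f) ≈ 5.082 mg/L.
Regimen B: f = (1/2)^(142/43) ≈ 0.1014; Cmin,ss = (1426/187)·f/(1−f) ≈ 0.860 mg/L.
Difference ≈ 5.082 − 0.860 ≈ 4.222 mg/L.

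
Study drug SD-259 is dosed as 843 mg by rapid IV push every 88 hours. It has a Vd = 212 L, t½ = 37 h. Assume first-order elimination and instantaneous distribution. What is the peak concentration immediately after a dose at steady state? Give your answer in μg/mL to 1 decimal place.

4.9 μg/mL

Over one 88-h interval, 88/37 ≈ 2.3784 half-lives elapse, leaving f ≈ 0.1923 of each dose.
At steady state, accumulation factor R = 1/(1 − e^(−kτ)) ≈ 1.2381.
Single-dose peak C₀ = D/Vd = 843/212 ≈ 3.976 μg/mL.
Steady-state peak Cmax,ss = C₀·R ≈ 3.976 × 1.2381 ≈ 4.923 μg/mL.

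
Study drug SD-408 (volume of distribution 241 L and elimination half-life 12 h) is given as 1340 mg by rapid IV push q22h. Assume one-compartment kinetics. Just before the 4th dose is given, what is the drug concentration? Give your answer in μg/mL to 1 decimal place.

f = (1/2)^(τ/t½) = (1/2)^(22/12) ≈ 0.2806.
C₀ = D/Vd = 1340/241 ≈ 5.560 μg/mL.
Before the 4th dose, 3 doses have been given. Superposition: Cmin = C₀·(f + f² + … + f^3).
≈ 5.560 × (0.2806 + 0.0787 + 0.0221) ≈ 5.560 × 0.3814 ≈ 2.121 μg/mL.

2.1 μg/mL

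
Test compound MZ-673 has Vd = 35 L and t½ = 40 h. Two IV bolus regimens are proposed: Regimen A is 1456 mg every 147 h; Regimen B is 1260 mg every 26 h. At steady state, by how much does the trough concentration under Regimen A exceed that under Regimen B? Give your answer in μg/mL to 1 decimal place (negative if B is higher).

-59.7 μg/mL

Regimen A: f = (1/2)^(147/40) ≈ 0.0783; Cmin,ss = (1456/35)·f/(1−f) ≈ 3.534 μg/mL.
Regimen B: f = (1/2)^(26/40) ≈ 0.6373; Cmin,ss = (1260/35)·f/(1−f) ≈ 63.256 μg/mL.
Difference ≈ 3.534 − 63.256 ≈ -59.722 μg/mL.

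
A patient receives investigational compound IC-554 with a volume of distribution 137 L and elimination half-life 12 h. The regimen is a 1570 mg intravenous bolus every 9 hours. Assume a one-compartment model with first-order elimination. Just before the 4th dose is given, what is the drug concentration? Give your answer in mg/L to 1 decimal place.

13.3 mg/L

f = (1/2)^(τ/t½) = (1/2)^(9/12) ≈ 0.5946.
C₀ = D/Vd = 1570/137 ≈ 11.460 mg/L.
Before the 4th dose, 3 doses have been given. Superposition: Cmin = C₀·(f + f² + … + f^3).
≈ 11.460 × (0.5946 + 0.3535 + 0.2102) ≈ 11.460 × 1.1583 ≈ 13.274 mg/L.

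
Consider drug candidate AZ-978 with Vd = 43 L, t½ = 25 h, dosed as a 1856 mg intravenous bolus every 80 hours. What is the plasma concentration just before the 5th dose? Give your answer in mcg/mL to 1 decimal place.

f = (1/2)^(τ/t½) = (1/2)^(80/25) ≈ 0.1088.
C₀ = D/Vd = 1856/43 ≈ 43.163 mcg/mL.
Before the 5th dose, 4 doses have been given. Superposition: Cmin = C₀·(f + f² + … + f^4).
≈ 43.163 × (0.1088 + 0.0118 + 0.0013 + 0.0001) ≈ 43.163 × 0.1220 ≈ 5.266 mcg/mL.

5.3 mcg/mL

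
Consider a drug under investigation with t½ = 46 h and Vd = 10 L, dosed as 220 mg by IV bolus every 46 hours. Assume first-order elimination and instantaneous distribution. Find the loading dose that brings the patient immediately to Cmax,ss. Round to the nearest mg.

440 mg

f = (1/2)^(46/46) ≈ 0.500000; accumulation ratio R = 1/(1−f) ≈ 2.00000.
Loading dose to hit Cmax,ss on first dose: D_load = D_maint·R ≈ 220 × 2.00000 ≈ 440.00 mg.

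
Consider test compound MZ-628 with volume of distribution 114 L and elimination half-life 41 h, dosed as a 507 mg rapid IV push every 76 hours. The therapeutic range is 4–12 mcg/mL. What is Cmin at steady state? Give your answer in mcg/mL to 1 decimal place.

τ/t½ = 76/41 ≈ 1.8537, so fraction remaining f = (1/2)^(76/41) ≈ 0.2767.
Accumulation ratio R = 1/(1 − f) ≈ 1/0.7233 ≈ 1.3826.
Single-dose peak C₀ = D/Vd = 507/114 ≈ 4.447 mcg/mL.
Cmax,ss = C₀/(1 − f) ≈ 4.447/0.7233 ≈ 6.148 mcg/mL.
Steady-state trough Cmin,ss = Cmax,ss·f ≈ 6.148 × 0.2767 ≈ 1.701 mcg/mL.
Trough 1.7 mcg/mL vs MEC 4 mcg/mL: subtherapeutic.

1.7 mcg/mL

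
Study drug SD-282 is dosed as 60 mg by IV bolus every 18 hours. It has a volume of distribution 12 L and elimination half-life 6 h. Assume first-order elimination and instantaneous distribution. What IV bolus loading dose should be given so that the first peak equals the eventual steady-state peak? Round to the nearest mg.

69 mg

f = (1/2)^(18/6) ≈ 0.125000; accumulation ratio R = 1/(1−f) ≈ 1.14286.
Loading dose to hit Cmax,ss on first dose: D_load = D_maint·R ≈ 60 × 1.14286 ≈ 68.57 mg.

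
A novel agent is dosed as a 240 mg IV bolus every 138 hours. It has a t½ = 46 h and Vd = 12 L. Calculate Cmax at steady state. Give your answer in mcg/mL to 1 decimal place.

The dosing interval is 3 half-lives, so f = 2^(−3) = 0.125.
Accumulation ratio R = 1/(1 − f) = 1/0.875 = 8/7.
Single-dose peak C₀ = D/Vd = 240/12 = 20 mcg/mL.
Steady-state peak Cmax,ss = C₀·R = 20 × 8/7 ≈ 22.857 mcg/mL.

22.9 mcg/mL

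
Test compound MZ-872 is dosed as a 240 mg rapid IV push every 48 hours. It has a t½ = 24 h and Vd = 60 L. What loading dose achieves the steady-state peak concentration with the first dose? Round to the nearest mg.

f = (1/2)^(48/24) ≈ 0.250000; accumulation ratio R = 1/(1−f) ≈ 1.33333.
Loading dose to hit Cmax,ss on first dose: D_load = D_maint·R ≈ 240 × 1.33333 ≈ 320.00 mg.

320 mg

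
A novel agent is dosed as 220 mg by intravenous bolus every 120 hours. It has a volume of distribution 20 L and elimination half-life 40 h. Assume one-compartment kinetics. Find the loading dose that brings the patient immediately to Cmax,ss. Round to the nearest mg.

f = (1/2)^(120/40) ≈ 0.125000; accumulation ratio R = 1/(1−f) ≈ 1.14286.
Loading dose to hit Cmax,ss on first dose: D_load = D_maint·R ≈ 220 × 1.14286 ≈ 251.43 mg.

251 mg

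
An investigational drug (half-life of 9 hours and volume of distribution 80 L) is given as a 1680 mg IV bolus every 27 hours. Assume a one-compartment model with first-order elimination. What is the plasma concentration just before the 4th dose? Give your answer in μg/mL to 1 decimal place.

f = (1/2)^(τ/t½) = (1/2)^(27/9) ≈ 0.1250.
C₀ = D/Vd = 1680/80 ≈ 21.000 μg/mL.
Before the 4th dose, 3 doses have been given. Superposition: Cmin = C₀·(f + f² + … + f^3).
≈ 21.000 × (0.1250 + 0.0156 + 0.0020) ≈ 21.000 × 0.1426 ≈ 2.995 μg/mL.

3.0 μg/mL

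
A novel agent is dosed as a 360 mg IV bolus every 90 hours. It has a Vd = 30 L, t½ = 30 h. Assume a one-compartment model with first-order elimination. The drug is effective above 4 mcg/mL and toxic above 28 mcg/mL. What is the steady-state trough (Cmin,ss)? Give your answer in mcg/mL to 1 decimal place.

The dosing interval is 3 half-lives, so f = 2^(−3) = 0.125.
Accumulation ratio R = 1/(1 − f) = 1/0.875 = 8/7.
Single-dose peak C₀ = D/Vd = 360/30 = 12 mcg/mL.
Steady-state peak Cmax,ss = C₀·R = 12 × 8/7 ≈ 13.714 mcg/mL.
Steady-state trough Cmin,ss = Cmax,ss·f ≈ 13.714 × 0.125 ≈ 1.714 mcg/mL.
Trough 1.7 mcg/mL vs MEC 4 mcg/mL: subtherapeutic.

1.7 mcg/mL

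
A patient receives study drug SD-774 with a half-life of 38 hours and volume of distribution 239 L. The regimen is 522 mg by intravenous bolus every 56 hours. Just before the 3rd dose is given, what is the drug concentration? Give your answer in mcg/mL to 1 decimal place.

1.1 mcg/mL

f = (1/2)^(τ/t½) = (1/2)^(56/38) ≈ 0.3601.
C₀ = D/Vd = 522/239 ≈ 2.184 mcg/mL.
Before the 3rd dose, 2 doses have been given. Superposition: Cmin = C₀·(f + f²).
≈ 2.184 × (0.3601 + 0.1297) ≈ 2.184 × 0.4898 ≈ 1.070 mcg/mL.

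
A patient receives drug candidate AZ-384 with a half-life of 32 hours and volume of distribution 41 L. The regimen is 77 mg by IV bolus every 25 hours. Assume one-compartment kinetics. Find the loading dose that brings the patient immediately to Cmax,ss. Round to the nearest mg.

f = (1/2)^(25/32) ≈ 0.581862; accumulation ratio R = 1/(1−f) ≈ 2.39155.
Loading dose to hit Cmax,ss on first dose: D_load = D_maint·R ≈ 77 × 2.39155 ≈ 184.15 mg.

184 mg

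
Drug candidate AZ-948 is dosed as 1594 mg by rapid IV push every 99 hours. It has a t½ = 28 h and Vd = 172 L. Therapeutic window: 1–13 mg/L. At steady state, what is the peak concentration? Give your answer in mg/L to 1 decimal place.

k = ln2/t½ = ln2/28 ≈ 0.024755 h⁻¹; fraction remaining f = e^(−kτ) = e^(−0.024755×99) ≈ 0.0862.
Accumulation ratio R = 1/(1 − f) ≈ 1/0.9138 ≈ 1.0943.
Single-dose peak C₀ = D/Vd = 1594/172 ≈ 9.267 mg/L.
Steady-state peak Cmax,ss = C₀·R ≈ 9.267 × 1.0943 ≈ 10.141 mg/L.
Peak 10.1 mg/L vs MTC 13 mg/L: below toxic threshold.

10.1 mg/L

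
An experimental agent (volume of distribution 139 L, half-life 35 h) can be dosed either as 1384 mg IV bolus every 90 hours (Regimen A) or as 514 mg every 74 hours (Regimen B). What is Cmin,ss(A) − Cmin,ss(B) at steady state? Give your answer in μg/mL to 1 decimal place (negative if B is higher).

0.9 μg/mL

Regimen A: f = (1/2)^(90/35) ≈ 0.1682; Cmin,ss = (1384/139)·f/(1−f) ≈ 2.013 μg/mL.
Regimen B: f = (1/2)^(74/35) ≈ 0.2310; Cmin,ss = (514/139)·f/(1−f) ≈ 1.111 μg/mL.
Difference ≈ 2.013 − 1.111 ≈ 0.902 μg/mL.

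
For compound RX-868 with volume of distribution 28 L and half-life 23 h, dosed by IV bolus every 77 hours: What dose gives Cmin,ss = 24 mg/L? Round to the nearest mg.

τ/t½ = 77/23 ≈ 3.3478, so f = (1/2)^(77/23) ≈ 0.098221.
Cmin,ss = (D/Vd)·f/(1−f), so D = Cmin,ss·Vd·(1−f)/f.
D = 24 × 28 × (1−f)/f ≈ 24 × 28 × 9.18112 ≈ 6169.71 mg.

6170 mg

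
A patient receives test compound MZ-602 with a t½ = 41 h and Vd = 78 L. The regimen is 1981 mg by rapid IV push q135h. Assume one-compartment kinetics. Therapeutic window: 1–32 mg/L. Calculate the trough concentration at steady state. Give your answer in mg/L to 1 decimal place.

Over one 135-h interval, 135/41 ≈ 3.2927 half-lives elapse, leaving f ≈ 0.1020 of each dose.
Each bolus raises the concentration by D/Vd = 1981/78 ≈ 25.397 mg/L.
Steady-state trough Cmin,ss = C₀·f/(1−f) ≈ 25.397 × 0.1020/0.8980 ≈ 2.885 mg/L.
Trough 2.9 mg/L vs MEC 1 mg/L: adequate.

2.9 mg/L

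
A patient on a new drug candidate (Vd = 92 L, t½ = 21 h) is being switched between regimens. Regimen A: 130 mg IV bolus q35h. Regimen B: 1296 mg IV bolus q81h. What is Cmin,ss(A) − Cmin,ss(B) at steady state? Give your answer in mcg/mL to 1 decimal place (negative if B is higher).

Regimen A: f = (1/2)^(35/21) ≈ 0.3150; Cmin,ss = (130/92)·f/(1−f) ≈ 0.650 mcg/mL.
Regimen B: f = (1/2)^(81/21) ≈ 0.0690; Cmin,ss = (1296/92)·f/(1−f) ≈ 1.044 mcg/mL.
Difference ≈ 0.650 − 1.044 ≈ -0.394 mcg/mL.

-0.4 mcg/mL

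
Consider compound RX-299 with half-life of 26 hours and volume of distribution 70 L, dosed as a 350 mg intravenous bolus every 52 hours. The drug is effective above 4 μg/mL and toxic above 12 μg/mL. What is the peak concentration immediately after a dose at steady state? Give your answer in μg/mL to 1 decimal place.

The dosing interval is 2 half-lives, so f = 2^(−2) = 0.25.
Accumulation ratio R = 1/(1 − f) = 1/0.75 = 4/3.
Single-dose peak C₀ = D/Vd = 350/70 = 5 μg/mL.
Steady-state peak Cmax,ss = C₀·R = 5 × 4/3 ≈ 6.667 μg/mL.
Peak 6.7 μg/mL vs MTC 12 μg/mL: below toxic threshold.

6.7 μg/mL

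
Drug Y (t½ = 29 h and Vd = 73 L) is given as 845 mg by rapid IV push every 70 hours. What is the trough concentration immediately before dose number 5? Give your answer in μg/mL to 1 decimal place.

f = (1/2)^(τ/t½) = (1/2)^(70/29) ≈ 0.1877.
C₀ = D/Vd = 845/73 ≈ 11.575 μg/mL.
Before the 5th dose, 4 doses have been given. Superposition: Cmin = C₀·(f + f² + … + f^4).
≈ 11.575 × (0.1877 + 0.0352 + 0.0066 + 0.0012) ≈ 11.575 × 0.2307 ≈ 2.670 μg/mL.

2.7 μg/mL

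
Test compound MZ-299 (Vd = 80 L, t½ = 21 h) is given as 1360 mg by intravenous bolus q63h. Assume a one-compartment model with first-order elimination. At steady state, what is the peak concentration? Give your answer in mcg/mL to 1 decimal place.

The dosing interval is 3 half-lives, so f = 2^(−3) = 0.125.
Accumulation ratio R = 1/(1 − f) = 1/0.875 = 8/7.
Single-dose peak C₀ = D/Vd = 1360/80 = 17 mcg/mL.
Steady-state peak Cmax,ss = C₀·R = 17 × 8/7 ≈ 19.429 mcg/mL.

19.4 mcg/mL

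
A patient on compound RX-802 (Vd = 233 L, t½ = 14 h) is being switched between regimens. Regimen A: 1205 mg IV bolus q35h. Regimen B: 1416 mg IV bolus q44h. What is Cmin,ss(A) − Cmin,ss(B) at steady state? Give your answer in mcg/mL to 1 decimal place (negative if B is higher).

0.3 mcg/mL

Regimen A: f = (1/2)^(35/14) ≈ 0.1768; Cmin,ss = (1205/233)·f/(1−f) ≈ 1.111 mcg/mL.
Regimen B: f = (1/2)^(44/14) ≈ 0.1132; Cmin,ss = (1416/233)·f/(1−f) ≈ 0.776 mcg/mL.
Difference ≈ 1.111 − 0.776 ≈ 0.335 mcg/mL.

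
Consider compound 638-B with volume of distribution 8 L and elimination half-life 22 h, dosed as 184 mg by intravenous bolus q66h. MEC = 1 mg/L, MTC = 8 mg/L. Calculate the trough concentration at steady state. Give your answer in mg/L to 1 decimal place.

3.3 mg/L

The dosing interval is 3 half-lives, so f = 2^(−3) = 0.125.
Accumulation ratio R = 1/(1 − f) = 1/0.875 = 8/7.
Single-dose peak C₀ = D/Vd = 184/8 = 23 mg/L.
Steady-state peak Cmax,ss = C₀·R = 23 × 8/7 ≈ 26.286 mg/L.
Steady-state trough Cmin,ss = Cmax,ss·f ≈ 26.286 × 0.125 ≈ 3.286 mg/L.
Trough 3.3 mg/L vs MEC 1 mg/L: adequate.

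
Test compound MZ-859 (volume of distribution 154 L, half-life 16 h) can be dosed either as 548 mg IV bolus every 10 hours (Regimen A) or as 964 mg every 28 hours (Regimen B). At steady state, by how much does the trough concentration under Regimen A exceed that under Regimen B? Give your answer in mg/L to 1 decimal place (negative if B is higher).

3.9 mg/L

Regimen A: f = (1/2)^(10/16) ≈ 0.6484; Cmin,ss = (548/154)·f/(1−f) ≈ 6.562 mg/L.
Regimen B: f = (1/2)^(28/16) ≈ 0.2973; Cmin,ss = (964/154)·f/(1−f) ≈ 2.648 mg/L.
Difference ≈ 6.562 − 2.648 ≈ 3.914 mg/L.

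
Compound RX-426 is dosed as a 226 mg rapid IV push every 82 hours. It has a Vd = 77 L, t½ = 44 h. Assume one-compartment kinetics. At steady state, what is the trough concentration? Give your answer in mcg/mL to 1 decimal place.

k = ln2/t½ = ln2/44 ≈ 0.015753 h⁻¹; fraction remaining f = e^(−kτ) = e^(−0.015753×82) ≈ 0.2748.
Accumulation ratio R = 1/(1 − f) ≈ 1/0.7252 ≈ 1.3789.
Each bolus raises the concentration by D/Vd = 226/77 ≈ 2.935 mcg/mL.
Cmax,ss = C₀/(1 − f) ≈ 2.935/0.7252 ≈ 4.047 mcg/mL.
Steady-state trough Cmin,ss = Cmax,ss·f ≈ 4.047 × 0.2748 ≈ 1.112 mcg/mL.

1.1 mcg/mL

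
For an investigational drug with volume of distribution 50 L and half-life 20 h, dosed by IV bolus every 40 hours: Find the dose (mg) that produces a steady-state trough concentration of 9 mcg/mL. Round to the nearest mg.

1350 mg

τ/t½ = 40/20 ≈ 2, so f = (1/2)^(40/20) ≈ 0.250000.
Cmin,ss = (D/Vd)·f/(1−f), so D = Cmin,ss·Vd·(1−f)/f.
D = 9 × 50 × (1−f)/f ≈ 9 × 50 × 3.00000 ≈ 1350.00 mg.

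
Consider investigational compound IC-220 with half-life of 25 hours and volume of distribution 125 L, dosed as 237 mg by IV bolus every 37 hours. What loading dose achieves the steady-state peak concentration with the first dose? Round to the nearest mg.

369 mg

f = (1/2)^(37/25) ≈ 0.358489; accumulation ratio R = 1/(1−f) ≈ 1.55882.
Loading dose to hit Cmax,ss on first dose: D_load = D_maint·R ≈ 237 × 1.55882 ≈ 369.44 mg.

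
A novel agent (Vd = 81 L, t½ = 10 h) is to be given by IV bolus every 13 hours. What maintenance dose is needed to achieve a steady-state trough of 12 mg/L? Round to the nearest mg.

τ/t½ = 13/10 ≈ 1.3, so f = (1/2)^(13/10) ≈ 0.406126.
Cmin,ss = (D/Vd)·f/(1−f), so D = Cmin,ss·Vd·(1−f)/f.
D = 12 × 81 × (1−f)/f ≈ 12 × 81 × 1.46229 ≈ 1421.35 mg.

1421 mg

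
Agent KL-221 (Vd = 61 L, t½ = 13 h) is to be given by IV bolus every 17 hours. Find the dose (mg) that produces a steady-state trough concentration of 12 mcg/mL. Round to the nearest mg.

τ/t½ = 17/13 ≈ 1.3077, so f = (1/2)^(17/13) ≈ 0.403967.
Cmin,ss = (D/Vd)·f/(1−f), so D = Cmin,ss·Vd·(1−f)/f.
D = 12 × 61 × (1−f)/f ≈ 12 × 61 × 1.47545 ≈ 1080.03 mg.

1080 mg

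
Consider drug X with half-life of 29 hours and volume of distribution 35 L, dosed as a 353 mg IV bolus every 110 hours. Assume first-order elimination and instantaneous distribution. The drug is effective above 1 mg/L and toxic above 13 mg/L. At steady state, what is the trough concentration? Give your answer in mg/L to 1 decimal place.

0.8 mg/L

Over one 110-h interval, 110/29 ≈ 3.7931 half-lives elapse, leaving f ≈ 0.0721 of each dose.
At steady state, accumulation factor R = 1/(1 − e^(−kτ)) ≈ 1.0777.
Each bolus raises the concentration by D/Vd = 353/35 ≈ 10.086 mg/L.
Cmax,ss = C₀/(1 − f) ≈ 10.086/0.9279 ≈ 10.870 mg/L.
Steady-state trough Cmin,ss = Cmax,ss·f ≈ 10.870 × 0.0721 ≈ 0.784 mg/L.
Trough 0.8 mg/L vs MEC 1 mg/L: subtherapeutic.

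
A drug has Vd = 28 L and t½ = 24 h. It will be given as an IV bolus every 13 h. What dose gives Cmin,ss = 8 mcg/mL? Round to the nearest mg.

102 mg

τ/t½ = 13/24 ≈ 0.54167, so f = (1/2)^(13/24) ≈ 0.686977.
Cmin,ss = (D/Vd)·f/(1−f), so D = Cmin,ss·Vd·(1−f)/f.
D = 8 × 28 × (1−f)/f ≈ 8 × 28 × 0.45565 ≈ 102.07 mg.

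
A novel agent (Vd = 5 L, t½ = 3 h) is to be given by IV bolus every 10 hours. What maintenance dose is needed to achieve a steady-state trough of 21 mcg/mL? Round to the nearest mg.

τ/t½ = 10/3 ≈ 3.3333, so f = (1/2)^(10/3) ≈ 0.099213.
Cmin,ss = (D/Vd)·f/(1−f), so D = Cmin,ss·Vd·(1−f)/f.
D = 21 × 5 × (1−f)/f ≈ 21 × 5 × 9.07932 ≈ 953.33 mg.

953 mg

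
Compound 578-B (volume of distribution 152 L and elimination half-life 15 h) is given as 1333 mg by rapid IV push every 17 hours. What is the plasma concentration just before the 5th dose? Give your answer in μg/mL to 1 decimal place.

f = (1/2)^(τ/t½) = (1/2)^(17/15) ≈ 0.4559.
C₀ = D/Vd = 1333/152 ≈ 8.770 μg/mL.
Before the 5th dose, 4 doses have been given. Superposition: Cmin = C₀·(f + f² + … + f^4).
≈ 8.770 × (0.4559 + 0.2078 + 0.0948 + 0.0432) ≈ 8.770 × 0.8017 ≈ 7.031 μg/mL.

7.0 μg/mL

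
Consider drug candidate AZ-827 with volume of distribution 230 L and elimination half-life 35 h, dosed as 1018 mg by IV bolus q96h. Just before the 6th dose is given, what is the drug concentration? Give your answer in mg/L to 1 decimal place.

0.8 mg/L

f = (1/2)^(τ/t½) = (1/2)^(96/35) ≈ 0.1494.
C₀ = D/Vd = 1018/230 ≈ 4.426 mg/L.
Before the 6th dose, 5 doses have been given. Superposition: Cmin = C₀·(f + f² + … + f^5).
≈ 4.426 × (0.1494 + 0.0223 + 0.0033 + 0.0005 + 0.0001) ≈ 4.426 × 0.1756 ≈ 0.777 mg/L.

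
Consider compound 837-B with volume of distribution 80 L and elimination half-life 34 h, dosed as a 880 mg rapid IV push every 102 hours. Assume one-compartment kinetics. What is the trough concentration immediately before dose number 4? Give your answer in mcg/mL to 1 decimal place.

f = (1/2)^(τ/t½) = (1/2)^(102/34) ≈ 0.1250.
C₀ = D/Vd = 880/80 ≈ 11.000 mcg/mL.
Before the 4th dose, 3 doses have been given. Superposition: Cmin = C₀·(f + f² + … + f^3).
≈ 11.000 × (0.1250 + 0.0156 + 0.0020) ≈ 11.000 × 0.1426 ≈ 1.569 mcg/mL.

1.6 mcg/mL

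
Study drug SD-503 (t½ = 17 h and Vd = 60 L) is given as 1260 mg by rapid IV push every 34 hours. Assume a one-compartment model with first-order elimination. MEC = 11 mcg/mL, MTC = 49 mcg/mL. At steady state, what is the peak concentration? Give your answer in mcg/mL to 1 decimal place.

The dosing interval is 2 half-lives, so f = 2^(−2) = 0.25.
Accumulation ratio R = 1/(1 − f) = 1/0.75 = 4/3.
Single-dose peak C₀ = D/Vd = 1260/60 = 21 mcg/mL.
Steady-state peak Cmax,ss = C₀·R = 21 × 4/3 ≈ 28.000 mcg/mL.
Peak 28.0 mcg/mL vs MTC 49 mcg/mL: below toxic threshold.

28.0 mcg/mL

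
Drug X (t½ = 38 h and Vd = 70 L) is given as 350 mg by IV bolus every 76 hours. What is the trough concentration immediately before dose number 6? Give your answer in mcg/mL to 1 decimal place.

1.7 mcg/mL

f = (1/2)^(τ/t½) = (1/2)^(76/38) ≈ 0.2500.
C₀ = D/Vd = 350/70 ≈ 5.000 mcg/mL.
Before the 6th dose, 5 doses have been given. Superposition: Cmin = C₀·(f + f² + … + f^5).
≈ 5.000 × (0.2500 + 0.0625 + 0.0156 + 0.0039 + 0.0010) ≈ 5.000 × 0.3330 ≈ 1.665 mcg/mL.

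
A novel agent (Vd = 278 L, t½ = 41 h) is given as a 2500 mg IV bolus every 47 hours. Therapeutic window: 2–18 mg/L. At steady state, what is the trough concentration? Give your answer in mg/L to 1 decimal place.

7.4 mg/L

k = ln2/t½ = ln2/41 ≈ 0.016906 h⁻¹; fraction remaining f = e^(−kτ) = e^(−0.016906×47) ≈ 0.4518.
Accumulation ratio R = 1/(1 − f) ≈ 1/0.5482 ≈ 1.8242.
Each bolus raises the concentration by D/Vd = 2500/278 ≈ 8.993 mg/L.
Steady-state peak Cmax,ss = C₀·R ≈ 8.993 × 1.8242 ≈ 16.405 mg/L.
One interval later, Cmin,ss = Cmax,ss·e^(−kτ) ≈ 16.405 × 0.4518 ≈ 7.412 mg/L.
Trough 7.4 mg/L vs MEC 2 mg/L: adequate.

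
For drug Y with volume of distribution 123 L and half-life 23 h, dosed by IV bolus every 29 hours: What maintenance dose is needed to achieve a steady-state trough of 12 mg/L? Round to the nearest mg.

τ/t½ = 29/23 ≈ 1.2609, so f = (1/2)^(29/23) ≈ 0.417292.
Cmin,ss = (D/Vd)·f/(1−f), so D = Cmin,ss·Vd·(1−f)/f.
D = 12 × 123 × (1−f)/f ≈ 12 × 123 × 1.39640 ≈ 2061.09 mg.

2061 mg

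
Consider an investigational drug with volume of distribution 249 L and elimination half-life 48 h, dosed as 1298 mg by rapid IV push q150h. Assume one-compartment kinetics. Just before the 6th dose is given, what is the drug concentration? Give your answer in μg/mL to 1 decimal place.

f = (1/2)^(τ/t½) = (1/2)^(150/48) ≈ 0.1146.
C₀ = D/Vd = 1298/249 ≈ 5.213 μg/mL.
Before the 6th dose, 5 doses have been given. Superposition: Cmin = C₀·(f + f² + … + f^5).
≈ 5.213 × (0.1146 + 0.0131 + 0.0015 + 0.0002 + 0.0000) ≈ 5.213 × 0.1294 ≈ 0.675 μg/mL.

0.7 μg/mL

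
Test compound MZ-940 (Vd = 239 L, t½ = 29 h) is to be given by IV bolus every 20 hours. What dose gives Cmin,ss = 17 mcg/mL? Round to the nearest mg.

τ/t½ = 20/29 ≈ 0.68966, so f = (1/2)^(20/29) ≈ 0.620002.
Cmin,ss = (D/Vd)·f/(1−f), so D = Cmin,ss·Vd·(1−f)/f.
D = 17 × 239 × (1−f)/f ≈ 17 × 239 × 0.61290 ≈ 2490.21 mg.

2490 mg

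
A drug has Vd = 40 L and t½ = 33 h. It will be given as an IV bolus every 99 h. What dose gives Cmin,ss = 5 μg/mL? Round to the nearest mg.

τ/t½ = 99/33 ≈ 3, so f = (1/2)^(99/33) ≈ 0.125000.
Cmin,ss = (D/Vd)·f/(1−f), so D = Cmin,ss·Vd·(1−f)/f.
D = 5 × 40 × (1−f)/f ≈ 5 × 40 × 7.00000 ≈ 1400.00 mg.

1400 mg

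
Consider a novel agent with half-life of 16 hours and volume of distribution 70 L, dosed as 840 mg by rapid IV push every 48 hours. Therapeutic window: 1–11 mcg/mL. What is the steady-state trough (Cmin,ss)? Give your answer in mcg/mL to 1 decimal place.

τ = 48 h = 3 half-lives, so f = (1/2)^3 = 0.125.
Accumulation ratio R = 1/(1 − f) = 1/0.875 = 8/7.
Single-dose peak C₀ = D/Vd = 840/70 = 12 mcg/mL.
Steady-state peak Cmax,ss = C₀·R = 12 × 8/7 ≈ 13.714 mcg/mL.
Steady-state trough Cmin,ss = Cmax,ss·f ≈ 13.714 × 0.125 ≈ 1.714 mcg/mL.
Trough 1.7 mcg/mL vs MEC 1 mcg/mL: adequate.

1.7 mcg/mL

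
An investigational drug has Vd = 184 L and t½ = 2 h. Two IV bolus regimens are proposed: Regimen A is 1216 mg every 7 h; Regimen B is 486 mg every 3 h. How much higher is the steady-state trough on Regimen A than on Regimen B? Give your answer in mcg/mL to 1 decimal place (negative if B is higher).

-0.8 mcg/mL

Regimen A: f = (1/2)^(7/2) ≈ 0.0884; Cmin,ss = (1216/184)·f/(1−f) ≈ 0.641 mcg/mL.
Regimen B: f = (1/2)^(3/2) ≈ 0.3536; Cmin,ss = (486/184)·f/(1−f) ≈ 1.445 mcg/mL.
Difference ≈ 0.641 − 1.445 ≈ -0.804 mcg/mL.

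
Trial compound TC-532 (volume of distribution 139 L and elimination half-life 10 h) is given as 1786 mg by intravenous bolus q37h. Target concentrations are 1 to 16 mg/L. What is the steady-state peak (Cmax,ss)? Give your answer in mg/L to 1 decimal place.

13.9 mg/L

Over one 37-h interval, 37/10 ≈ 3.7 half-lives elapse, leaving f ≈ 0.0769 of each dose.
At steady state, accumulation factor R = 1/(1 − e^(−kτ)) ≈ 1.0833.
Single-dose peak C₀ = D/Vd = 1786/139 ≈ 12.849 mg/L.
Steady-state peak Cmax,ss = C₀·R ≈ 12.849 × 1.0833 ≈ 13.919 mg/L.
Peak 13.9 mg/L vs MTC 16 mg/L: below toxic threshold.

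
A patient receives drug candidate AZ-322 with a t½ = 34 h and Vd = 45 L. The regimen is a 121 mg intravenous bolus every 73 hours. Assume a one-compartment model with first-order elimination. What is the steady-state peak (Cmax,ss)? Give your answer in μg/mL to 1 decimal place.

3.5 μg/mL

τ/t½ = 73/34 ≈ 2.1471, so fraction remaining f = (1/2)^(73/34) ≈ 0.2258.
At steady state, accumulation factor R = 1/(1 − e^(−kτ)) ≈ 1.2917.
Single-dose peak C₀ = D/Vd = 121/45 ≈ 2.689 μg/mL.
Cmax,ss = C₀/(1 − f) ≈ 2.689/0.7742 ≈ 3.473 μg/mL.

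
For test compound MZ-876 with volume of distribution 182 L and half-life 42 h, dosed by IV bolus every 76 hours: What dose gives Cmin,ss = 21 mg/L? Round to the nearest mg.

9575 mg

τ/t½ = 76/42 ≈ 1.8095, so f = (1/2)^(76/42) ≈ 0.285285.
Cmin,ss = (D/Vd)·f/(1−f), so D = Cmin,ss·Vd·(1−f)/f.
D = 21 × 182 × (1−f)/f ≈ 21 × 182 × 2.50527 ≈ 9575.14 mg.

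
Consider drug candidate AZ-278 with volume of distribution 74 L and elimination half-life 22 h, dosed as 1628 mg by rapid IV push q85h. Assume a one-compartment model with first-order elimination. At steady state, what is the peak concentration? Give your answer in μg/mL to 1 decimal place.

23.6 μg/mL

k = ln2/t½ = ln2/22 ≈ 0.031507 h⁻¹; fraction remaining f = e^(−kτ) = e^(−0.031507×85) ≈ 0.0687.
Accumulation ratio R = 1/(1 − f) ≈ 1/0.9313 ≈ 1.0738.
Single-dose peak C₀ = D/Vd = 1628/74 ≈ 22.000 μg/mL.
Steady-state peak Cmax,ss = C₀·R ≈ 22.000 × 1.0738 ≈ 23.624 μg/mL.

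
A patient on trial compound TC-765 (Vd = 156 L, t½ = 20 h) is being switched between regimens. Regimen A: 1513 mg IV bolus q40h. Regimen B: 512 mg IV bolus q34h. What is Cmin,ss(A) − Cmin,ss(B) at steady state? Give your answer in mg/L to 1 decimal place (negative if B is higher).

1.8 mg/L

Regimen A: f = (1/2)^(40/20) ≈ 0.2500; Cmin,ss = (1513/156)·f/(1−f) ≈ 3.233 mg/L.
Regimen B: f = (1/2)^(34/20) ≈ 0.3078; Cmin,ss = (512/156)·f/(1−f) ≈ 1.459 mg/L.
Difference ≈ 3.233 − 1.459 ≈ 1.774 mg/L.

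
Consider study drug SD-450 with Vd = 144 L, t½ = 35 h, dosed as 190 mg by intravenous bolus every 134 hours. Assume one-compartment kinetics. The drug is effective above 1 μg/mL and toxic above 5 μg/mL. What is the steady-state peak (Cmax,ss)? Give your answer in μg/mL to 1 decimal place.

τ/t½ = 134/35 ≈ 3.8286, so fraction remaining f = (1/2)^(134/35) ≈ 0.0704.
At steady state, accumulation factor R = 1/(1 − e^(−kτ)) ≈ 1.0757.
Each bolus raises the concentration by D/Vd = 190/144 ≈ 1.319 μg/mL.
Steady-state peak Cmax,ss = C₀·R ≈ 1.319 × 1.0757 ≈ 1.419 μg/mL.
Peak 1.4 μg/mL vs MTC 5 μg/mL: below toxic threshold.

1.4 μg/mL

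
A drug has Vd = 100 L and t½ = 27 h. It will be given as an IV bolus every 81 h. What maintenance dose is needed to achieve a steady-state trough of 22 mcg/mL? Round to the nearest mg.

15400 mg

τ/t½ = 81/27 ≈ 3, so f = (1/2)^(81/27) ≈ 0.125000.
Cmin,ss = (D/Vd)·f/(1−f), so D = Cmin,ss·Vd·(1−f)/f.
D = 22 × 100 × (1−f)/f ≈ 22 × 100 × 7.00000 ≈ 15400.00 mg.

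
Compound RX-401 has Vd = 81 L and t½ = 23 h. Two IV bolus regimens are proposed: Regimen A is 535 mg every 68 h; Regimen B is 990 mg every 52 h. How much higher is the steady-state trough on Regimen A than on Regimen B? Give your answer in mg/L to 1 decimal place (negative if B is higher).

-2.2 mg/L

Regimen A: f = (1/2)^(68/23) ≈ 0.1288; Cmin,ss = (535/81)·f/(1−f) ≈ 0.976 mg/L.
Regimen B: f = (1/2)^(52/23) ≈ 0.2086; Cmin,ss = (990/81)·f/(1−f) ≈ 3.222 mg/L.
Difference ≈ 0.976 − 3.222 ≈ -2.246 mg/L.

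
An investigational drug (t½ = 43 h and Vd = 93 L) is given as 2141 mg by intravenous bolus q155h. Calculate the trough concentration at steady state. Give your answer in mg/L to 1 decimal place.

2.1 mg/L

k = ln2/t½ = ln2/43 ≈ 0.016120 h⁻¹; fraction remaining f = e^(−kτ) = e^(−0.016120×155) ≈ 0.0822.
Accumulation ratio R = 1/(1 − f) ≈ 1/0.9178 ≈ 1.0896.
Single-dose peak C₀ = D/Vd = 2141/93 ≈ 23.022 mg/L.
Cmax,ss = C₀/(1 − f) ≈ 23.022/0.9178 ≈ 25.084 mg/L.
One interval later, Cmin,ss = Cmax,ss·e^(−kτ) ≈ 25.084 × 0.0822 ≈ 2.062 mg/L.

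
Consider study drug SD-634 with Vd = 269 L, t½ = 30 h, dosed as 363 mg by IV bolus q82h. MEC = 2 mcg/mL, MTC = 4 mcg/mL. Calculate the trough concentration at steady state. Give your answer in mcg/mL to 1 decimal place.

0.2 mcg/mL

k = ln2/t½ = ln2/30 ≈ 0.023105 h⁻¹; fraction remaining f = e^(−kτ) = e^(−0.023105×82) ≈ 0.1504.
At steady state, accumulation factor R = 1/(1 − e^(−kτ)) ≈ 1.1770.
Each bolus raises the concentration by D/Vd = 363/269 ≈ 1.349 mcg/mL.
Steady-state peak Cmax,ss = C₀·R ≈ 1.349 × 1.1770 ≈ 1.588 mcg/mL.
Steady-state trough Cmin,ss = Cmax,ss·f ≈ 1.588 × 0.1504 ≈ 0.239 mcg/mL.
Trough 0.2 mcg/mL vs MEC 2 mcg/mL: subtherapeutic.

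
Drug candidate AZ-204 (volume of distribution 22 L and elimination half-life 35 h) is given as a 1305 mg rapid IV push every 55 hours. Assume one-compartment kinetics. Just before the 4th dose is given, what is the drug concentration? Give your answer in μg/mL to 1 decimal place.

28.9 μg/mL

f = (1/2)^(τ/t½) = (1/2)^(55/35) ≈ 0.3365.
C₀ = D/Vd = 1305/22 ≈ 59.318 μg/mL.
Before the 4th dose, 3 doses have been given. Superposition: Cmin = C₀·(f + f² + … + f^3).
≈ 59.318 × (0.3365 + 0.1132 + 0.0381) ≈ 59.318 × 0.4878 ≈ 28.935 μg/mL.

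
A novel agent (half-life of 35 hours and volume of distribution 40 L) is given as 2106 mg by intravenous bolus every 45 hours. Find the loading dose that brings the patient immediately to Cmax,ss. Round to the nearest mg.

f = (1/2)^(45/35) ≈ 0.410168; accumulation ratio R = 1/(1−f) ≈ 1.69540.
Loading dose to hit Cmax,ss on first dose: D_load = D_maint·R ≈ 2106 × 1.69540 ≈ 3570.51 mg.

3571 mg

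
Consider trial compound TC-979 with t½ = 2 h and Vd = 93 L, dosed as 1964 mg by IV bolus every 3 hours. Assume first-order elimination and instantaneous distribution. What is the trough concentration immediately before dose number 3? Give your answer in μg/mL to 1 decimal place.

f = (1/2)^(τ/t½) = (1/2)^(3/2) ≈ 0.3536.
C₀ = D/Vd = 1964/93 ≈ 21.118 μg/mL.
Before the 3rd dose, 2 doses have been given. Superposition: Cmin = C₀·(f + f²).
≈ 21.118 × (0.3536 + 0.1250) ≈ 21.118 × 0.4786 ≈ 10.107 μg/mL.

10.1 μg/mL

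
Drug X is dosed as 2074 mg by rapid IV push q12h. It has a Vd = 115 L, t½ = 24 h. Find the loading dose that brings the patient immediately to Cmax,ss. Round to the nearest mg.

7081 mg

f = (1/2)^(12/24) ≈ 0.707107; accumulation ratio R = 1/(1−f) ≈ 3.41422.
Loading dose to hit Cmax,ss on first dose: D_load = D_maint·R ≈ 2074 × 3.41422 ≈ 7081.09 mg.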